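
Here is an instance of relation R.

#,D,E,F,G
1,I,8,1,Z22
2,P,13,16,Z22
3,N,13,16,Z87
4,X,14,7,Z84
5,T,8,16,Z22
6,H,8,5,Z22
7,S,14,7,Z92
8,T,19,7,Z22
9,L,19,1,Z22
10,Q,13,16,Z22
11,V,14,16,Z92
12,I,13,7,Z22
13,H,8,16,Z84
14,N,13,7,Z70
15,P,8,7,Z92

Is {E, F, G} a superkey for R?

No

Rows 2 and 10 have the same {E, F, G} value (E=13, F=16, G=Z22) but are distinct tuples, so {E, F, G} does not determine every attribute — not a superkey.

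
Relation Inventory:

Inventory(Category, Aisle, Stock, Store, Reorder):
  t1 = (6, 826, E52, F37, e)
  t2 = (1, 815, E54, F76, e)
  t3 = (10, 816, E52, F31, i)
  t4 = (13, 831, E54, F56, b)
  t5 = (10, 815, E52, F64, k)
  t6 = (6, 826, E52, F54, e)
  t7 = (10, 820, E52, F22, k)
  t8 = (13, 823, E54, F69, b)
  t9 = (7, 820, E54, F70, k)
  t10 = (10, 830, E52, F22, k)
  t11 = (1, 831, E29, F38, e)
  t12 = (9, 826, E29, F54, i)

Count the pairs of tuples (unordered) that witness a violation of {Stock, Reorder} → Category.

(Stock=E52, Reorder=e): all 2 rows agree on Category — 0 pairs.
(Stock=E54, Reorder=b): all 2 rows agree on Category — 0 pairs.
(Stock=E52, Reorder=k): all 3 rows agree on Category — 0 pairs.

0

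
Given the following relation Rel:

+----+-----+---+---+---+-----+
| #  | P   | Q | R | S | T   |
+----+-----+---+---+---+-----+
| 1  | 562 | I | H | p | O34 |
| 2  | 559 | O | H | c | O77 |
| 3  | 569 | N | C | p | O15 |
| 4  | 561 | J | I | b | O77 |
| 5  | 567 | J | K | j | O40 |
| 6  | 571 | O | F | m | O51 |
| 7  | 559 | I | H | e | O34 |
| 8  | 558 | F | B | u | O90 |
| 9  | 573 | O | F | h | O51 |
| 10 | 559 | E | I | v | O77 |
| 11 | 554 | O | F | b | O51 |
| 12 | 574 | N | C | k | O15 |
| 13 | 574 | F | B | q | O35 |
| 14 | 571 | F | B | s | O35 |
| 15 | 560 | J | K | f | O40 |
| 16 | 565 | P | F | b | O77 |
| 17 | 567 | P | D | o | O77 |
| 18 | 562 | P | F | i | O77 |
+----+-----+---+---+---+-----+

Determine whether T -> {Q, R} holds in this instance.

No

T=O34: rows 1, 7 → {Q,R} = (I, H), (I, H) ✓
T=O77: rows 2, 4, 10, 16, 17, 18 → {Q,R} takes values {(O, H), (J, I), (E, I), (P, F), (P, D)} — violation
T=O15: rows 3, 12 → {Q,R} = (N, C), (N, C) ✓
T=O40: rows 5, 15 → {Q,R} = (J, K), (J, K) ✓
T=O51: rows 6, 9, 11 → {Q,R} = (O, F), (O, F), (O, F) ✓
T=O90: row 8 → {Q,R} = (F, B) ✓
T=O35: rows 13, 14 → {Q,R} = (F, B), (F, B) ✓
Two rows agree on T but differ on {Q, R}, so T -> {Q, R} does not hold.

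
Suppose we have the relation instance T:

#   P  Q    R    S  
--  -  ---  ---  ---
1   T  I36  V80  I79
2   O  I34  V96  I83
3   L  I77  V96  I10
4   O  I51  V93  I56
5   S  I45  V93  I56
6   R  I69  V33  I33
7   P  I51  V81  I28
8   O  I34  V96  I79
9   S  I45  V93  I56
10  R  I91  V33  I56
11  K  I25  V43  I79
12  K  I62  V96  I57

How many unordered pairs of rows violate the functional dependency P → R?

3

P=O: violating pairs (2,4), (4,8) — 2 pairs.
P=S: all 2 rows agree on R — 0 pairs.
P=R: all 2 rows agree on R — 0 pairs.
P=K: violating pairs (11,12) — 1 pair.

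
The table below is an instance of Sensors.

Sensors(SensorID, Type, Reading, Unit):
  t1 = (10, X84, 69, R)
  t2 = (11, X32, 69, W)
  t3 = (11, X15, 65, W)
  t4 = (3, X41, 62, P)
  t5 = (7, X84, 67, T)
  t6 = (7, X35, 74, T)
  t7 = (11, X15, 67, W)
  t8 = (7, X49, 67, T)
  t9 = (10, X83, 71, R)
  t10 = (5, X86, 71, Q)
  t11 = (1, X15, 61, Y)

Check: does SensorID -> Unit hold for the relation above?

Yes

SensorID=10: rows 1, 9 → Unit = R, R ✓
SensorID=11: rows 2, 3, 7 → Unit = W, W, W ✓
SensorID=3: row 4 → Unit = P ✓
SensorID=7: rows 5, 6, 8 → Unit = T, T, T ✓
SensorID=5: row 10 → Unit = Q ✓
SensorID=1: row 11 → Unit = Y ✓
Every SensorID value is associated with a single Unit value, so SensorID -> Unit holds.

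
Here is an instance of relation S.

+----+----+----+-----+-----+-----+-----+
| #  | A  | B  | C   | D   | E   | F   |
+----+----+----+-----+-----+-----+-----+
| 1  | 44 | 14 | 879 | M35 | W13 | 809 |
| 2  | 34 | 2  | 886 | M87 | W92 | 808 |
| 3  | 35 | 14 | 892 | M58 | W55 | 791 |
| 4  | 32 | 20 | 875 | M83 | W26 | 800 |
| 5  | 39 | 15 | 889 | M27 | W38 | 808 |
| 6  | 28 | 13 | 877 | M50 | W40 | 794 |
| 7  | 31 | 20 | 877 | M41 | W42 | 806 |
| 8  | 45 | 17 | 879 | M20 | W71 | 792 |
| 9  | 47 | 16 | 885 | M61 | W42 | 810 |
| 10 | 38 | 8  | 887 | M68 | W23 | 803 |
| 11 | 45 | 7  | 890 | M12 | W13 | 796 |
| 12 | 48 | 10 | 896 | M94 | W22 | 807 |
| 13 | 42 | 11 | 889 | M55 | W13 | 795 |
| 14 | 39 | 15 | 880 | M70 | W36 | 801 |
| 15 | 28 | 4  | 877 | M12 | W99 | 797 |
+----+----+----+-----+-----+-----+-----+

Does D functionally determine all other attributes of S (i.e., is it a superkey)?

Rows 11 and 15 have the same D value D=M12 but are distinct tuples, so D does not determine every attribute — not a superkey.

No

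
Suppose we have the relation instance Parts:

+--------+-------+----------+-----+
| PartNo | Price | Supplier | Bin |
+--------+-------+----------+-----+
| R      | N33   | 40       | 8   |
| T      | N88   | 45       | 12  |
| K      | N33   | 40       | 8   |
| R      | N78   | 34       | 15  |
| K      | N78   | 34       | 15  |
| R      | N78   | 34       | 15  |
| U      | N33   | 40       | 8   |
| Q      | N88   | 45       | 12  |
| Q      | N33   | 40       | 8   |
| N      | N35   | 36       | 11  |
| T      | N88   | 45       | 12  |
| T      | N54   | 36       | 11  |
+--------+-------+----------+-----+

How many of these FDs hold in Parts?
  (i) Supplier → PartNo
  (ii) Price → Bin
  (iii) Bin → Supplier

(i) Supplier → PartNo: Supplier=40: 4 rows → PartNo takes values {R, K, U, Q} — violation; Supplier=45: 3 rows → PartNo takes values {T, Q} — violation; Supplier=34: 3 rows → PartNo takes values {R, K} — violation; Supplier=36: 2 rows → PartNo takes values {N, T} — violation — fails.
(ii) Price → Bin: every LHS value maps to a single RHS value — holds.
(iii) Bin → Supplier: every LHS value maps to a single RHS value — holds.
2 of the 3 dependencies hold.

2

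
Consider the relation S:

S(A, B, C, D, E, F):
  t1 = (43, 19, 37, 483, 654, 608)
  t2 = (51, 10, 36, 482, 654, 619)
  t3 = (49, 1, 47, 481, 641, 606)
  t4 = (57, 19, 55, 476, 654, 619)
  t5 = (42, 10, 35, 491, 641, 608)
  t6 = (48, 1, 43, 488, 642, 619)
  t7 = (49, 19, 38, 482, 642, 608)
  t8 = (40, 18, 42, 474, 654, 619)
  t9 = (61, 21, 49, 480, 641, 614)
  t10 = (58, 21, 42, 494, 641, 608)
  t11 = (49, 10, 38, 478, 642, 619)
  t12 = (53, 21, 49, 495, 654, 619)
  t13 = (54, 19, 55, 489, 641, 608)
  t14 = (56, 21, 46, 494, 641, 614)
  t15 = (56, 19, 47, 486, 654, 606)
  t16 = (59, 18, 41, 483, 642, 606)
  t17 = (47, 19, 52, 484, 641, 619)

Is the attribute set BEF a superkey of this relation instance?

Rows 9 and 14 have the same BEF value (B=21, E=641, F=614) but are distinct tuples, so BEF does not determine every attribute — not a superkey.

No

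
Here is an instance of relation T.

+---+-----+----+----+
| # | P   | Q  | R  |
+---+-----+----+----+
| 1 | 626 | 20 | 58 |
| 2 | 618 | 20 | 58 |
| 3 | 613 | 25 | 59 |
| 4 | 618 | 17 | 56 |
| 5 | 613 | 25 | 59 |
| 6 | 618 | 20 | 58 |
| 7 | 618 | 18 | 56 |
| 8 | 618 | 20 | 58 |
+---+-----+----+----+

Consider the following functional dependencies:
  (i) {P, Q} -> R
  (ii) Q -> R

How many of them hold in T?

2

(i) {P, Q} -> R: every LHS value maps to a single RHS value — holds.
(ii) Q -> R: every LHS value maps to a single RHS value — holds.
2 of the 2 dependencies hold.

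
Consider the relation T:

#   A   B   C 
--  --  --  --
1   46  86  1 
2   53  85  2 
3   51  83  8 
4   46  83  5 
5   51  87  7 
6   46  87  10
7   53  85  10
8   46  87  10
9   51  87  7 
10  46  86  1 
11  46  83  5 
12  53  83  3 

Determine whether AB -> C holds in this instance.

No

(A=46, B=86): rows 1, 10 → C = 1, 1 ✓
(A=53, B=85): rows 2, 7 → C takes values {2, 10} — violation
(A=51, B=83): row 3 → C = 8 ✓
(A=46, B=83): rows 4, 11 → C = 5, 5 ✓
(A=51, B=87): rows 5, 9 → C = 7, 7 ✓
(A=46, B=87): rows 6, 8 → C = 10, 10 ✓
(A=53, B=83): row 12 → C = 3 ✓
Two rows agree on AB but differ on C, so AB -> C does not hold.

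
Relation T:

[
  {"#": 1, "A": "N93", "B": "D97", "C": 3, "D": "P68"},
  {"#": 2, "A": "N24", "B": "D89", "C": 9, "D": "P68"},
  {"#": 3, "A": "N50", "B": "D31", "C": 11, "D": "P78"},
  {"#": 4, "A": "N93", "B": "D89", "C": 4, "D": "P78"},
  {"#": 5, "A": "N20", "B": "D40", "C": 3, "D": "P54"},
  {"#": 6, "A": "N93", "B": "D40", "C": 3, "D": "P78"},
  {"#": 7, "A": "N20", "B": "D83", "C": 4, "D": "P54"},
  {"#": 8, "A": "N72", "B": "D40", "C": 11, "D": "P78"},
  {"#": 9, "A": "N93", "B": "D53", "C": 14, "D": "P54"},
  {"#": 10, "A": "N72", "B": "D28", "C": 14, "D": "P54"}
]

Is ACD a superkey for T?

All 10 rows have distinct ACD values, so ACD → (all attributes) holds and ACD is a superkey.

Yes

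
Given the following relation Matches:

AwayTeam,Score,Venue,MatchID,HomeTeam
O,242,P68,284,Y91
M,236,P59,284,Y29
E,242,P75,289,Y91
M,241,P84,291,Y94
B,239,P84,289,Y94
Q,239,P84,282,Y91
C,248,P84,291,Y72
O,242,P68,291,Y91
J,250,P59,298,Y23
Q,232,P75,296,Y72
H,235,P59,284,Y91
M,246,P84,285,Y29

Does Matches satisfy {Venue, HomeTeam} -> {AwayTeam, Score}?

No

(Venue=P68, HomeTeam=Y91): 2 rows → {AwayTeam,Score} = (O, 242), (O, 242) ✓
(Venue=P59, HomeTeam=Y29): 1 row → {AwayTeam,Score} = (M, 236) ✓
(Venue=P75, HomeTeam=Y91): 1 row → {AwayTeam,Score} = (E, 242) ✓
(Venue=P84, HomeTeam=Y94): 2 rows → {AwayTeam,Score} takes values {(M, 241), (B, 239)} — violation
(Venue=P84, HomeTeam=Y91): 1 row → {AwayTeam,Score} = (Q, 239) ✓
(Venue=P84, HomeTeam=Y72): 1 row → {AwayTeam,Score} = (C, 248) ✓
(Venue=P59, HomeTeam=Y23): 1 row → {AwayTeam,Score} = (J, 250) ✓
(Venue=P75, HomeTeam=Y72): 1 row → {AwayTeam,Score} = (Q, 232) ✓
(Venue=P59, HomeTeam=Y91): 1 row → {AwayTeam,Score} = (H, 235) ✓
(Venue=P84, HomeTeam=Y29): 1 row → {AwayTeam,Score} = (M, 246) ✓
Two rows agree on {Venue, HomeTeam} but differ on {AwayTeam, Score}, so {Venue, HomeTeam} -> {AwayTeam, Score} does not hold.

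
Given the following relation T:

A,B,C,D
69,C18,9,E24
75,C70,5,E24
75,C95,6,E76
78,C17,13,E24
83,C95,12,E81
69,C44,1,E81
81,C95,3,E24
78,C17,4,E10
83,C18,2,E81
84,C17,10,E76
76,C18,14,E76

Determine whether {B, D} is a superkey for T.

All 11 rows have distinct {B, D} values, so {B, D} → (all attributes) holds and {B, D} is a superkey.

Yes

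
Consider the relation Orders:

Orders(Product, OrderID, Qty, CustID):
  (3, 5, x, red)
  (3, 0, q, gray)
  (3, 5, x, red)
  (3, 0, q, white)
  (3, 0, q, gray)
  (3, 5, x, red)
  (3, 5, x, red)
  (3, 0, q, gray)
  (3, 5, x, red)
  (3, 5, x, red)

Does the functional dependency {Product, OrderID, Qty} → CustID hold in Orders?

(Product=3, OrderID=5, Qty=x): 6 rows → CustID = red, red, red, red, red, red ✓
(Product=3, OrderID=0, Qty=q): 4 rows → CustID takes values {gray, white} — violation
Two rows agree on {Product, OrderID, Qty} but differ on CustID, so {Product, OrderID, Qty} → CustID does not hold.

No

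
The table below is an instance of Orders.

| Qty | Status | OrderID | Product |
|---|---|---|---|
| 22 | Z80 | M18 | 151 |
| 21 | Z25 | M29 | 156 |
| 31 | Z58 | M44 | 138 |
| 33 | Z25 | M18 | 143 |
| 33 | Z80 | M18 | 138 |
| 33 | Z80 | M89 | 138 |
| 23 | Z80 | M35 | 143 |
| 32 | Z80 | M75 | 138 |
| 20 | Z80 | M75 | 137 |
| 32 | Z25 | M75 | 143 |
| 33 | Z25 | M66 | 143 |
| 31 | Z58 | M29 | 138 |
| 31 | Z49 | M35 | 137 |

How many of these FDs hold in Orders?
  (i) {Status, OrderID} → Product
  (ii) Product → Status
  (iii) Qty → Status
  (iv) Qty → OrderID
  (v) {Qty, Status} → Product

1

(i) {Status, OrderID} → Product: (Status=Z80, OrderID=M18): 2 rows → Product takes values {151, 138} — violation; (Status=Z80, OrderID=M75): 2 rows → Product takes values {138, 137} — violation — fails.
(ii) Product → Status: Product=138: 5 rows → Status takes values {Z58, Z80} — violation; Product=143: 4 rows → Status takes values {Z25, Z80} — violation; Product=137: 2 rows → Status takes values {Z80, Z49} — violation — fails.
(iii) Qty → Status: Qty=31: 3 rows → Status takes values {Z58, Z49} — violation; Qty=33: 4 rows → Status takes values {Z25, Z80} — violation; Qty=32: 2 rows → Status takes values {Z80, Z25} — violation — fails.
(iv) Qty → OrderID: Qty=31: 3 rows → OrderID takes values {M44, M29, M35} — violation; Qty=33: 4 rows → OrderID takes values {M18, M89, M66} — violation — fails.
(v) {Qty, Status} → Product: every LHS value maps to a single RHS value — holds.
1 of the 5 dependencies holds.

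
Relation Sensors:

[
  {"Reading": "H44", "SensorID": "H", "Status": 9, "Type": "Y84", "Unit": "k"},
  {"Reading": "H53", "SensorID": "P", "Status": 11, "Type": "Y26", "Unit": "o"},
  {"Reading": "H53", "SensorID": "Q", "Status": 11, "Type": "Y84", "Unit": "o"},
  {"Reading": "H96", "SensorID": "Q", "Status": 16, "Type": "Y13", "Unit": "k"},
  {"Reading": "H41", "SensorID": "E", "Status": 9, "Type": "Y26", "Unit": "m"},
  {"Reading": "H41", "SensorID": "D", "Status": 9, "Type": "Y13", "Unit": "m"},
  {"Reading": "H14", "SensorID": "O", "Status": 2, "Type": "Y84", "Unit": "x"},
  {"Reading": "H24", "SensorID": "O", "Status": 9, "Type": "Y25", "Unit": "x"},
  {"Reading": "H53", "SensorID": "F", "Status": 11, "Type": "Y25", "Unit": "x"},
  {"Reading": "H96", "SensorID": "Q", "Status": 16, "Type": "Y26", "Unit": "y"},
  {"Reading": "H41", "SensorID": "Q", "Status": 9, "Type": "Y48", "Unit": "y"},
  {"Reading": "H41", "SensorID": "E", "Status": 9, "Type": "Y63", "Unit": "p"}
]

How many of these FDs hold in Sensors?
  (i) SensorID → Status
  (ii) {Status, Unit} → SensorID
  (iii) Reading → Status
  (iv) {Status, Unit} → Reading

(i) SensorID → Status: SensorID=Q: 4 rows → Status takes values {11, 16, 9} — violation; SensorID=O: 2 rows → Status takes values {2, 9} — violation — fails.
(ii) {Status, Unit} → SensorID: (Status=11, Unit=o): 2 rows → SensorID takes values {P, Q} — violation; (Status=9, Unit=m): 2 rows → SensorID takes values {E, D} — violation — fails.
(iii) Reading → Status: every LHS value maps to a single RHS value — holds.
(iv) {Status, Unit} → Reading: every LHS value maps to a single RHS value — holds.
2 of the 4 dependencies hold.

2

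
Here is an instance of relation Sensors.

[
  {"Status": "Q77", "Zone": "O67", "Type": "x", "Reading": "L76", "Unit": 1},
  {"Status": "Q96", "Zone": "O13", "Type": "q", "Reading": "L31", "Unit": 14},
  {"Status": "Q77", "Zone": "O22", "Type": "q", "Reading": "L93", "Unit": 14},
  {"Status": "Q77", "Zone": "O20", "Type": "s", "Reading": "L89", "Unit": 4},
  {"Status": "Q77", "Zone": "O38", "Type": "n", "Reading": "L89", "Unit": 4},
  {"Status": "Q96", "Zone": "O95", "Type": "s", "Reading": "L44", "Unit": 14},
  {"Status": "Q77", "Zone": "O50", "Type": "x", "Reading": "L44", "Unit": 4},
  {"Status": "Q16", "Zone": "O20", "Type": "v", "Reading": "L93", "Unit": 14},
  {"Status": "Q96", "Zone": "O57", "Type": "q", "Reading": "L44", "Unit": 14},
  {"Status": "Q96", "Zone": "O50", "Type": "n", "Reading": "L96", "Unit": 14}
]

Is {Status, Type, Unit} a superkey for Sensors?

Two distinct rows share (Status=Q96, Type=q, Unit=14), so {Status, Type, Unit} does not determine every attribute — not a superkey.

No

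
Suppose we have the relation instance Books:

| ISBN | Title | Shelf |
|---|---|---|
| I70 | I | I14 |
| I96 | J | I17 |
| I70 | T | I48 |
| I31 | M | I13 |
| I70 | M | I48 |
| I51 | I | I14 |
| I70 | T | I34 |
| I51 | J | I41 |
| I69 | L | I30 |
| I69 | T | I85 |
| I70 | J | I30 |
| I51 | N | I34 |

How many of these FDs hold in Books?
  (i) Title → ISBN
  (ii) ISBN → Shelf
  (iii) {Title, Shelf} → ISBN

(i) Title → ISBN: Title=I: 2 rows → ISBN takes values {I70, I51} — violation; Title=J: 3 rows → ISBN takes values {I96, I51, I70} — violation; Title=T: 3 rows → ISBN takes values {I70, I69} — violation; Title=M: 2 rows → ISBN takes values {I31, I70} — violation — fails.
(ii) ISBN → Shelf: ISBN=I70: 5 rows → Shelf takes values {I14, I48, I34, I30} — violation; ISBN=I51: 3 rows → Shelf takes values {I14, I41, I34} — violation; ISBN=I69: 2 rows → Shelf takes values {I30, I85} — violation — fails.
(iii) {Title, Shelf} → ISBN: (Title=I, Shelf=I14): 2 rows → ISBN takes values {I70, I51} — violation — fails.
None of the 3 dependencies hold.

0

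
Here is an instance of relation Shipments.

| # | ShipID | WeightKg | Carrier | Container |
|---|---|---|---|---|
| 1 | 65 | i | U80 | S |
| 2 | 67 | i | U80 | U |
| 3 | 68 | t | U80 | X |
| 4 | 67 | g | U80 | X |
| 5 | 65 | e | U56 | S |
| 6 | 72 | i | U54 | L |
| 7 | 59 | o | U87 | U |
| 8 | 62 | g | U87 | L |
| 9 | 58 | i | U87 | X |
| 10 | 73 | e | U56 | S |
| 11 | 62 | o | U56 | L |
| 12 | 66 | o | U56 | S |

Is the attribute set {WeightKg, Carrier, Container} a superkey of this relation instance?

Rows 5 and 10 have the same {WeightKg, Carrier, Container} value (WeightKg=e, Carrier=U56, Container=S) but are distinct tuples, so {WeightKg, Carrier, Container} does not determine every attribute — not a superkey.

No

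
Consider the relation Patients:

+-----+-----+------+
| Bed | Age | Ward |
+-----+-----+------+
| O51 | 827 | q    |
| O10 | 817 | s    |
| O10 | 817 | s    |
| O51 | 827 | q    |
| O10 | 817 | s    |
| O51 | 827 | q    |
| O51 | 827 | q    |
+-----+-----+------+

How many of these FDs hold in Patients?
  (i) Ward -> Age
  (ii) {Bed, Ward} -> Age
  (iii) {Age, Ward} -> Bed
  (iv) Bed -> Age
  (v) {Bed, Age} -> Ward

5

(i) Ward -> Age: every LHS value maps to a single RHS value — holds.
(ii) {Bed, Ward} -> Age: every LHS value maps to a single RHS value — holds.
(iii) {Age, Ward} -> Bed: every LHS value maps to a single RHS value — holds.
(iv) Bed -> Age: every LHS value maps to a single RHS value — holds.
(v) {Bed, Age} -> Ward: every LHS value maps to a single RHS value — holds.
5 of the 5 dependencies hold.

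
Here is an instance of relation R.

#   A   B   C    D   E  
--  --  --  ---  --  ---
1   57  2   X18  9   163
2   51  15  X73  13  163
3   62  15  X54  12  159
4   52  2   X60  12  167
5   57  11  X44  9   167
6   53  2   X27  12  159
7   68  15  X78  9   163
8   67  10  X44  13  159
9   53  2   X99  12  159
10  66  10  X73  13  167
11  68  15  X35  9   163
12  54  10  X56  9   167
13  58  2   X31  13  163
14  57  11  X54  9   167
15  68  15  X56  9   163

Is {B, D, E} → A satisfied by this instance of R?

(B=2, D=9, E=163): row 1 → A = 57 ✓
(B=15, D=13, E=163): row 2 → A = 51 ✓
(B=15, D=12, E=159): row 3 → A = 62 ✓
(B=2, D=12, E=167): row 4 → A = 52 ✓
(B=11, D=9, E=167): rows 5, 14 → A = 57, 57 ✓
(B=2, D=12, E=159): rows 6, 9 → A = 53, 53 ✓
(B=15, D=9, E=163): rows 7, 11, 15 → A = 68, 68, 68 ✓
(B=10, D=13, E=159): row 8 → A = 67 ✓
(B=10, D=13, E=167): row 10 → A = 66 ✓
(B=10, D=9, E=167): row 12 → A = 54 ✓
(B=2, D=13, E=163): row 13 → A = 58 ✓
Every {B, D, E} value is associated with a single A value, so {B, D, E} → A holds.

Yes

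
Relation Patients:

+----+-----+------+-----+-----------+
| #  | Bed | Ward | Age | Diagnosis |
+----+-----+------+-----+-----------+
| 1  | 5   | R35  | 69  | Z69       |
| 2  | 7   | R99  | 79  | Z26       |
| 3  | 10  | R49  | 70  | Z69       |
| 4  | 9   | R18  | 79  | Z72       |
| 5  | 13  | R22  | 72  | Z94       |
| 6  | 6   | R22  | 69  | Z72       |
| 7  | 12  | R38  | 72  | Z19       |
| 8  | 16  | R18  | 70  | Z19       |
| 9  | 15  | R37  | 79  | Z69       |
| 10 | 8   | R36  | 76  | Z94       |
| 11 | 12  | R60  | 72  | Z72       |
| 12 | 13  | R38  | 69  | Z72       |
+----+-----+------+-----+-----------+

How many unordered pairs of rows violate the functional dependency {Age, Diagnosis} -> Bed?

(Age=69, Diagnosis=Z72): violating pairs (6,12) — 1 pair.

1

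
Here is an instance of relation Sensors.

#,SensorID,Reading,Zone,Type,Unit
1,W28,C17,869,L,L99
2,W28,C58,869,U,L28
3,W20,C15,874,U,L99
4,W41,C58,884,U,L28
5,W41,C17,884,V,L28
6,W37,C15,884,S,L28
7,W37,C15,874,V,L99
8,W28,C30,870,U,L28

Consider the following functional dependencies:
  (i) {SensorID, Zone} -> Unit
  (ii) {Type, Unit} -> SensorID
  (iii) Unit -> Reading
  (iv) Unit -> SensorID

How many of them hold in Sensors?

(i) {SensorID, Zone} -> Unit: (SensorID=W28, Zone=869): rows 1, 2 → Unit takes values {L99, L28} — violation — fails.
(ii) {Type, Unit} -> SensorID: (Type=U, Unit=L28): rows 2, 4, 8 → SensorID takes values {W28, W41} — violation — fails.
(iii) Unit -> Reading: Unit=L99: rows 1, 3, 7 → Reading takes values {C17, C15} — violation; Unit=L28: rows 2, 4, 5, 6, 8 → Reading takes values {C58, C17, C15, C30} — violation — fails.
(iv) Unit -> SensorID: Unit=L99: rows 1, 3, 7 → SensorID takes values {W28, W20, W37} — violation; Unit=L28: rows 2, 4, 5, 6, 8 → SensorID takes values {W28, W41, W37} — violation — fails.
None of the 4 dependencies hold.

0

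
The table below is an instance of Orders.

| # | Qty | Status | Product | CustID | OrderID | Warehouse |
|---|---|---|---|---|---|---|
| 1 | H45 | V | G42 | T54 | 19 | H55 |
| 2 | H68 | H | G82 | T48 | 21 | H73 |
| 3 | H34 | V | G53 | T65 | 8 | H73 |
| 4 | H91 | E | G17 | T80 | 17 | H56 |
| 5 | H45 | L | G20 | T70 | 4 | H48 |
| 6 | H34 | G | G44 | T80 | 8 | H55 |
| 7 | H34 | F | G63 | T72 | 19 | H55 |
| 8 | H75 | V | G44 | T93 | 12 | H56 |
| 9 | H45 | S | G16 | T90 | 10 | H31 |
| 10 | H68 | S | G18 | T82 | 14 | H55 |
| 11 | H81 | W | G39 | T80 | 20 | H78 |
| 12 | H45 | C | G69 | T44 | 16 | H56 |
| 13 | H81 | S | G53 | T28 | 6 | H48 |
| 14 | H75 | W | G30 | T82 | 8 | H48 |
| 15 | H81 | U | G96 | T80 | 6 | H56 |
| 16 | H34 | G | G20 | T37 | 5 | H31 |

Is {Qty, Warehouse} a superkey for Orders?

Rows 6 and 7 have the same {Qty, Warehouse} value (Qty=H34, Warehouse=H55) but are distinct tuples, so {Qty, Warehouse} does not determine every attribute — not a superkey.

No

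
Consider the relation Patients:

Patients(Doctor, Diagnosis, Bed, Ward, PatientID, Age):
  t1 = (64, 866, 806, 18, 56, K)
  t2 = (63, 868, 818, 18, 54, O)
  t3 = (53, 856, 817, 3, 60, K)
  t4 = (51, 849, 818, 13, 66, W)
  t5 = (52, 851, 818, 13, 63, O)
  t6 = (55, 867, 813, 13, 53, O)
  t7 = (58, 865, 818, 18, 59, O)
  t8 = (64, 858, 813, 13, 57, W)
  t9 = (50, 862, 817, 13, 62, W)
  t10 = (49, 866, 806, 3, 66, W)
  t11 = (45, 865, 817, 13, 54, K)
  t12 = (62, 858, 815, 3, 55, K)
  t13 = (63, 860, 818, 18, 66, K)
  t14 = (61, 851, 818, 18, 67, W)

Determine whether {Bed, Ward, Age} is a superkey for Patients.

No

Rows 2 and 7 have the same {Bed, Ward, Age} value (Bed=818, Ward=18, Age=O) but are distinct tuples, so {Bed, Ward, Age} does not determine every attribute — not a superkey.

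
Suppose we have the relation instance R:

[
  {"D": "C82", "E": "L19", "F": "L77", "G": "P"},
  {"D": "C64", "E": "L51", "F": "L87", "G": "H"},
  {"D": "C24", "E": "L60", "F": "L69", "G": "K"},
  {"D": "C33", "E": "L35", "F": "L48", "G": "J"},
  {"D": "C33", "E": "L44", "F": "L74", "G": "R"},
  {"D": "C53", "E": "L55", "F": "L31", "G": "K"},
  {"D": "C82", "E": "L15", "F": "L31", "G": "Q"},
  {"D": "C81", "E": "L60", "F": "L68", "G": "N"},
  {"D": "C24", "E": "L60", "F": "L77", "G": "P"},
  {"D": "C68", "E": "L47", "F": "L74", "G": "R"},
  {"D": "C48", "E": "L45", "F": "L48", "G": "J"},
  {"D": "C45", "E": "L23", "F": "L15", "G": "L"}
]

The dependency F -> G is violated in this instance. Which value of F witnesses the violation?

L31

F=L77: 2 rows → G = P, P ✓
F=L87: 1 row → G = H ✓
F=L69: 1 row → G = K ✓
F=L48: 2 rows → G = J, J ✓
F=L74: 2 rows → G = R, R ✓
F=L31: 2 rows → G takes values {K, Q} — violation
F=L68: 1 row → G = N ✓
F=L15: 1 row → G = L ✓
The only F value with inconsistent G is F=L31.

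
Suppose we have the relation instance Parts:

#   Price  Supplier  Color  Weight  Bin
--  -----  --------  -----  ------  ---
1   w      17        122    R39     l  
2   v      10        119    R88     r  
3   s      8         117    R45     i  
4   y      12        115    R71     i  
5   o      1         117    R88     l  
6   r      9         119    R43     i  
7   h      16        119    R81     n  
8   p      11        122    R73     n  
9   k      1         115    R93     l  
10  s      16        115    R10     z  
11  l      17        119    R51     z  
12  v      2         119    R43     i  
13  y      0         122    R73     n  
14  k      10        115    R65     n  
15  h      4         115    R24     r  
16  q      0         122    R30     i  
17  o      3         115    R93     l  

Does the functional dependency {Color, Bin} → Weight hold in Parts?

Yes

(Color=122, Bin=l): row 1 → Weight = R39 ✓
(Color=119, Bin=r): row 2 → Weight = R88 ✓
(Color=117, Bin=i): row 3 → Weight = R45 ✓
(Color=115, Bin=i): row 4 → Weight = R71 ✓
(Color=117, Bin=l): row 5 → Weight = R88 ✓
(Color=119, Bin=i): rows 6, 12 → Weight = R43, R43 ✓
(Color=119, Bin=n): row 7 → Weight = R81 ✓
(Color=122, Bin=n): rows 8, 13 → Weight = R73, R73 ✓
(Color=115, Bin=l): rows 9, 17 → Weight = R93, R93 ✓
(Color=115, Bin=z): row 10 → Weight = R10 ✓
(Color=119, Bin=z): row 11 → Weight = R51 ✓
(Color=115, Bin=n): row 14 → Weight = R65 ✓
(Color=115, Bin=r): row 15 → Weight = R24 ✓
(Color=122, Bin=i): row 16 → Weight = R30 ✓
Every {Color, Bin} value is associated with a single Weight value, so {Color, Bin} → Weight holds.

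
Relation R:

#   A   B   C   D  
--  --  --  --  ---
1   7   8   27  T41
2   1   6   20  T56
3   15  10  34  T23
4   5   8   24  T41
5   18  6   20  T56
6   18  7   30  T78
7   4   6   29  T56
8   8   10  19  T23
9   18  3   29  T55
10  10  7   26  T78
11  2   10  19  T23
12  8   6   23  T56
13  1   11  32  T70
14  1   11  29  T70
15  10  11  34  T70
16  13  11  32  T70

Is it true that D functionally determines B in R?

Yes

D=T41: rows 1, 4 → B = 8, 8 ✓
D=T56: rows 2, 5, 7, 12 → B = 6, 6, 6, 6 ✓
D=T23: rows 3, 8, 11 → B = 10, 10, 10 ✓
D=T78: rows 6, 10 → B = 7, 7 ✓
D=T55: row 9 → B = 3 ✓
D=T70: rows 13, 14, 15, 16 → B = 11, 11, 11, 11 ✓
Every D value is associated with a single B value, so D -> B holds.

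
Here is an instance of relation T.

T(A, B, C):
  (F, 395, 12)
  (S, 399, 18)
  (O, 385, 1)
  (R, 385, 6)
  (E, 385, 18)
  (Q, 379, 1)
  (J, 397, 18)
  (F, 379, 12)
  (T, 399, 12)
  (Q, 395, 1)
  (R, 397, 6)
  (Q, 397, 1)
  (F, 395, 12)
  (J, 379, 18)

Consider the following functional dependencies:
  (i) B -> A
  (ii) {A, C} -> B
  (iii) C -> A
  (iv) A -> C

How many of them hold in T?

1

(i) B -> A: B=395: 3 rows → A takes values {F, Q} — violation; B=399: 2 rows → A takes values {S, T} — violation; B=385: 3 rows → A takes values {O, R, E} — violation; B=379: 3 rows → A takes values {Q, F, J} — violation; B=397: 3 rows → A takes values {J, R, Q} — violation — fails.
(ii) {A, C} -> B: (A=F, C=12): 3 rows → B takes values {395, 379} — violation; (A=R, C=6): 2 rows → B takes values {385, 397} — violation; (A=Q, C=1): 3 rows → B takes values {379, 395, 397} — violation; (A=J, C=18): 2 rows → B takes values {397, 379} — violation — fails.
(iii) C -> A: C=12: 4 rows → A takes values {F, T} — violation; C=18: 4 rows → A takes values {S, E, J} — violation; C=1: 4 rows → A takes values {O, Q} — violation — fails.
(iv) A -> C: every LHS value maps to a single RHS value — holds.
1 of the 4 dependencies holds.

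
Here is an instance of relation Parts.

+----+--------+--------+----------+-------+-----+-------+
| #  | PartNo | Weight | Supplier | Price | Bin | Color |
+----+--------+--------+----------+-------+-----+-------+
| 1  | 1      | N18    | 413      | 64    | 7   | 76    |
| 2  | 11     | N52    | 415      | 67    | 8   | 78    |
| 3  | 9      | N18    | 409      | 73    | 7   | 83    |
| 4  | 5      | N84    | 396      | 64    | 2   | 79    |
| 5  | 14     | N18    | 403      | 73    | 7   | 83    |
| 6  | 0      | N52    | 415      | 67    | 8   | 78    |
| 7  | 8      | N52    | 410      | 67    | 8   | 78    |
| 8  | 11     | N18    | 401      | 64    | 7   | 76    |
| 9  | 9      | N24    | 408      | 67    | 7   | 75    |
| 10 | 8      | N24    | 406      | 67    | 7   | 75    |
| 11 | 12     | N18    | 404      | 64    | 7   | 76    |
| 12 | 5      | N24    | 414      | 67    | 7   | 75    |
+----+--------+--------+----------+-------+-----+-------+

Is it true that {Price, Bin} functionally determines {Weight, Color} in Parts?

(Price=64, Bin=7): rows 1, 8, 11 → {Weight,Color} = (N18, 76), (N18, 76), (N18, 76) ✓
(Price=67, Bin=8): rows 2, 6, 7 → {Weight,Color} = (N52, 78), (N52, 78), (N52, 78) ✓
(Price=73, Bin=7): rows 3, 5 → {Weight,Color} = (N18, 83), (N18, 83) ✓
(Price=64, Bin=2): row 4 → {Weight,Color} = (N84, 79) ✓
(Price=67, Bin=7): rows 9, 10, 12 → {Weight,Color} = (N24, 75), (N24, 75), (N24, 75) ✓
Every {Price, Bin} value is associated with a single {Weight, Color} value, so {Price, Bin} -> {Weight, Color} holds.

Yes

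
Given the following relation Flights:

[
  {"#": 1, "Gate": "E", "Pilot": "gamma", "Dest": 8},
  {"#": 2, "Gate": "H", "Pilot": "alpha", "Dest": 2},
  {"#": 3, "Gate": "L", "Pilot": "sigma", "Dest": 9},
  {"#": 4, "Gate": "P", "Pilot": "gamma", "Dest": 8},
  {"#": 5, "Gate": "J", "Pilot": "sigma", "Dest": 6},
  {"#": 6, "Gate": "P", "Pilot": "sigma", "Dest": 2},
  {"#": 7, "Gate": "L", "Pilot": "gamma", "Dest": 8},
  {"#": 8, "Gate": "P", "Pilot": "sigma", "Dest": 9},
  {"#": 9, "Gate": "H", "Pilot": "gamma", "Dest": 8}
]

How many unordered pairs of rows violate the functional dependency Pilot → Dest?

Pilot=gamma: all 4 rows agree on Dest — 0 pairs.
Pilot=sigma: violating pairs (3,5), (3,6), (5,6), (5,8), (6,8) — 5 pairs.

5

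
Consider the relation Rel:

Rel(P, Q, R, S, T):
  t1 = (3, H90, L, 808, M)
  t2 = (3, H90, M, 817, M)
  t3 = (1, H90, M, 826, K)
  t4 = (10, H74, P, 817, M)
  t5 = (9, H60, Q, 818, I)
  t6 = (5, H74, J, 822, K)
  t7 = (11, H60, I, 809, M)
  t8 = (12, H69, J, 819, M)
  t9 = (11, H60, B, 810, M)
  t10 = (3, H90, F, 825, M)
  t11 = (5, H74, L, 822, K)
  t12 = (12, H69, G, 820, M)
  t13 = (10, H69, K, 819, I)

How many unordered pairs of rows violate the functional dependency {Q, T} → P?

(Q=H90, T=M): all 3 rows agree on P — 0 pairs.
(Q=H74, T=K): all 2 rows agree on P — 0 pairs.
(Q=H60, T=M): all 2 rows agree on P — 0 pairs.
(Q=H69, T=M): all 2 rows agree on P — 0 pairs.

0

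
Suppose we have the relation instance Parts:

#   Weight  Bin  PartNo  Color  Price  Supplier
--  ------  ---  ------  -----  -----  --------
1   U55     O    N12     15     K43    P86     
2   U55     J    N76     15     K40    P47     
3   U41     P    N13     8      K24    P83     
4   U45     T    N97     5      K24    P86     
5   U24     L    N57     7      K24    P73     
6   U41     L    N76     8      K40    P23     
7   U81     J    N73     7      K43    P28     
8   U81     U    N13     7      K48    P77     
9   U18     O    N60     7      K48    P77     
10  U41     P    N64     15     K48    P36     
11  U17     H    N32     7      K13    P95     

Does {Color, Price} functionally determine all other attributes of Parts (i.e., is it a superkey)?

No

Rows 8 and 9 have the same {Color, Price} value (Color=7, Price=K48) but are distinct tuples, so {Color, Price} does not determine every attribute — not a superkey.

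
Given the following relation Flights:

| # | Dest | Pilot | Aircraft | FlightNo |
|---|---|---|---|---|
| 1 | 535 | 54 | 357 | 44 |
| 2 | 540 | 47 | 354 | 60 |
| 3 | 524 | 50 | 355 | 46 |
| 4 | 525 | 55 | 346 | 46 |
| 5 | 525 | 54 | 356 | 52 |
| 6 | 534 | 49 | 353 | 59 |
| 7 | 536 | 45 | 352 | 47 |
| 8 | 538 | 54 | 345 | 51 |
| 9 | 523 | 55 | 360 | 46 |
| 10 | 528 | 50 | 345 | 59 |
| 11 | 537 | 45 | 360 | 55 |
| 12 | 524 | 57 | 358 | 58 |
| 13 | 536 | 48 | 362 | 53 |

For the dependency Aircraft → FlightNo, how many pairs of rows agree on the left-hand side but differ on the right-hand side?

2

Aircraft=345: violating pairs (8,10) — 1 pair.
Aircraft=360: violating pairs (9,11) — 1 pair.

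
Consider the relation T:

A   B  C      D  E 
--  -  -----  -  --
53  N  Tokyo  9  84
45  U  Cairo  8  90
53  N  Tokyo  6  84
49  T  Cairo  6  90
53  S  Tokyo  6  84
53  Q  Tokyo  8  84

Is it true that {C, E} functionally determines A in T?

No

(C=Tokyo, E=84): 4 rows → A = 53, 53, 53, 53 ✓
(C=Cairo, E=90): 2 rows → A takes values {45, 49} — violation
Two rows agree on {C, E} but differ on A, so {C, E} → A does not hold.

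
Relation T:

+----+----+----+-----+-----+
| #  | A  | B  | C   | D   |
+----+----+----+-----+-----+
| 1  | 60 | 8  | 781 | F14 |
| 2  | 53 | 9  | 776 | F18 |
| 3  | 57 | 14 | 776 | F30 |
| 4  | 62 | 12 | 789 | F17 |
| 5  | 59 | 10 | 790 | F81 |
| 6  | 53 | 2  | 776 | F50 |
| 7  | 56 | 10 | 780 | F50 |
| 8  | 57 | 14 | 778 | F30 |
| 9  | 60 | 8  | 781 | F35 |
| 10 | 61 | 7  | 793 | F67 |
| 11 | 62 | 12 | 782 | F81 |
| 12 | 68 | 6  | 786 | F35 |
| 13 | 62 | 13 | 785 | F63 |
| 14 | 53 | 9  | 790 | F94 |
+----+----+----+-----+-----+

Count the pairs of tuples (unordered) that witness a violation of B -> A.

1

B=8: all 2 rows agree on A — 0 pairs.
B=9: all 2 rows agree on A — 0 pairs.
B=14: all 2 rows agree on A — 0 pairs.
B=12: all 2 rows agree on A — 0 pairs.
B=10: violating pairs (5,7) — 1 pair.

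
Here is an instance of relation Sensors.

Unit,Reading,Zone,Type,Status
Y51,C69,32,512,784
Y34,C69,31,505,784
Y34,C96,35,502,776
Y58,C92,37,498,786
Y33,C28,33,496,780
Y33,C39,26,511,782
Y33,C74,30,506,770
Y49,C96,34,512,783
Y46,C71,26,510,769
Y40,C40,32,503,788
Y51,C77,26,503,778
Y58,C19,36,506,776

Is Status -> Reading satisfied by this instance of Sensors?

No

Status=784: 2 rows → Reading = C69, C69 ✓
Status=776: 2 rows → Reading takes values {C96, C19} — violation
Status=786: 1 row → Reading = C92 ✓
Status=780: 1 row → Reading = C28 ✓
Status=782: 1 row → Reading = C39 ✓
Status=770: 1 row → Reading = C74 ✓
Status=783: 1 row → Reading = C96 ✓
Status=769: 1 row → Reading = C71 ✓
Status=788: 1 row → Reading = C40 ✓
Status=778: 1 row → Reading = C77 ✓
Two rows agree on Status but differ on Reading, so Status -> Reading does not hold.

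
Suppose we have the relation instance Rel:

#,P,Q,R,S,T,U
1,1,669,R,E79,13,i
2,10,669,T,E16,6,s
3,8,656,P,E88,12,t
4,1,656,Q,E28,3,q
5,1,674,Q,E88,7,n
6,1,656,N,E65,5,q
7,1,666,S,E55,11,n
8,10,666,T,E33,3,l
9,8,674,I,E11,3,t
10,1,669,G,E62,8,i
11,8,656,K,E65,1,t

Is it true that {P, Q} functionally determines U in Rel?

(P=1, Q=669): rows 1, 10 → U = i, i ✓
(P=10, Q=669): row 2 → U = s ✓
(P=8, Q=656): rows 3, 11 → U = t, t ✓
(P=1, Q=656): rows 4, 6 → U = q, q ✓
(P=1, Q=674): row 5 → U = n ✓
(P=1, Q=666): row 7 → U = n ✓
(P=10, Q=666): row 8 → U = l ✓
(P=8, Q=674): row 9 → U = t ✓
Every {P, Q} value is associated with a single U value, so {P, Q} → U holds.

Yes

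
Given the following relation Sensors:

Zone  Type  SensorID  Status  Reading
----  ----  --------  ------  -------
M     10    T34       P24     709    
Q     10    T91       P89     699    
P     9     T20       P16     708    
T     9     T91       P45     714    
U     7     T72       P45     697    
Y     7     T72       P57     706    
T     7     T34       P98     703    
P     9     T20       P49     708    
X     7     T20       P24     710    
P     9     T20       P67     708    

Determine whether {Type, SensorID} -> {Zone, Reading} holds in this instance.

No

(Type=10, SensorID=T34): 1 row → {Zone,Reading} = (M, 709) ✓
(Type=10, SensorID=T91): 1 row → {Zone,Reading} = (Q, 699) ✓
(Type=9, SensorID=T20): 3 rows → {Zone,Reading} = (P, 708), (P, 708), (P, 708) ✓
(Type=9, SensorID=T91): 1 row → {Zone,Reading} = (T, 714) ✓
(Type=7, SensorID=T72): 2 rows → {Zone,Reading} takes values {(U, 697), (Y, 706)} — violation
(Type=7, SensorID=T34): 1 row → {Zone,Reading} = (T, 703) ✓
(Type=7, SensorID=T20): 1 row → {Zone,Reading} = (X, 710) ✓
Two rows agree on {Type, SensorID} but differ on {Zone, Reading}, so {Type, SensorID} -> {Zone, Reading} does not hold.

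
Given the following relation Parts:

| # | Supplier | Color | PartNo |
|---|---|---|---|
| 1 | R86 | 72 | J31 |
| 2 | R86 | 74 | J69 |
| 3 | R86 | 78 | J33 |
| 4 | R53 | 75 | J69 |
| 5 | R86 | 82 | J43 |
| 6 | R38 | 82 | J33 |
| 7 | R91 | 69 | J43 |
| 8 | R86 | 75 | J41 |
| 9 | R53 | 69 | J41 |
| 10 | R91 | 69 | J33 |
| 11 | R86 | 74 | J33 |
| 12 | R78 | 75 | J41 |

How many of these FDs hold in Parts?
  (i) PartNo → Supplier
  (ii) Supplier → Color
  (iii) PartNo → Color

(i) PartNo → Supplier: PartNo=J69: rows 2, 4 → Supplier takes values {R86, R53} — violation; PartNo=J33: rows 3, 6, 10, 11 → Supplier takes values {R86, R38, R91} — violation; PartNo=J43: rows 5, 7 → Supplier takes values {R86, R91} — violation; PartNo=J41: rows 8, 9, 12 → Supplier takes values {R86, R53, R78} — violation — fails.
(ii) Supplier → Color: Supplier=R86: rows 1, 2, 3, 5, 8, 11 → Color takes values {72, 74, 78, 82, 75} — violation; Supplier=R53: rows 4, 9 → Color takes values {75, 69} — violation — fails.
(iii) PartNo → Color: PartNo=J69: rows 2, 4 → Color takes values {74, 75} — violation; PartNo=J33: rows 3, 6, 10, 11 → Color takes values {78, 82, 69, 74} — violation; PartNo=J43: rows 5, 7 → Color takes values {82, 69} — violation; PartNo=J41: rows 8, 9, 12 → Color takes values {75, 69} — violation — fails.
None of the 3 dependencies hold.

0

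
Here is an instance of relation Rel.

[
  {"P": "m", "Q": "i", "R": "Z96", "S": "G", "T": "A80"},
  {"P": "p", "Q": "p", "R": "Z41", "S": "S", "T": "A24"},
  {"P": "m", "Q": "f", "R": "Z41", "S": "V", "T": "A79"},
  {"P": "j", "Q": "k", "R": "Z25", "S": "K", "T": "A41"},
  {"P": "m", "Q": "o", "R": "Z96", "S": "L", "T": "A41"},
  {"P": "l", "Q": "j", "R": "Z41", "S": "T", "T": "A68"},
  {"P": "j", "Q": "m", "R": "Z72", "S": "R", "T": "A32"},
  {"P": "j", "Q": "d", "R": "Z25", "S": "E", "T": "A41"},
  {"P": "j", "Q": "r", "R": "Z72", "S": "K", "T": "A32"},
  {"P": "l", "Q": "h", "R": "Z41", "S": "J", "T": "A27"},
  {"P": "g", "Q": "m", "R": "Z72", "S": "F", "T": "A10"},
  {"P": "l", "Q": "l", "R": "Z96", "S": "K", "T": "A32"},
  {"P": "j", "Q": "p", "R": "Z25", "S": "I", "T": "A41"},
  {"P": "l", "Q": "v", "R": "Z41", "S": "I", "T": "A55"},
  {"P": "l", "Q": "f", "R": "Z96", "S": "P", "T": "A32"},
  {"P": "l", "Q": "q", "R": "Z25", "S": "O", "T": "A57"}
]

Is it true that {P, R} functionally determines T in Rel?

No

(P=m, R=Z96): 2 rows → T takes values {A80, A41} — violation
(P=p, R=Z41): 1 row → T = A24 ✓
(P=m, R=Z41): 1 row → T = A79 ✓
(P=j, R=Z25): 3 rows → T = A41, A41, A41 ✓
(P=l, R=Z41): 3 rows → T takes values {A68, A27, A55} — violation
(P=j, R=Z72): 2 rows → T = A32, A32 ✓
(P=g, R=Z72): 1 row → T = A10 ✓
(P=l, R=Z96): 2 rows → T = A32, A32 ✓
(P=l, R=Z25): 1 row → T = A57 ✓
Two rows agree on {P, R} but differ on T, so {P, R} → T does not hold.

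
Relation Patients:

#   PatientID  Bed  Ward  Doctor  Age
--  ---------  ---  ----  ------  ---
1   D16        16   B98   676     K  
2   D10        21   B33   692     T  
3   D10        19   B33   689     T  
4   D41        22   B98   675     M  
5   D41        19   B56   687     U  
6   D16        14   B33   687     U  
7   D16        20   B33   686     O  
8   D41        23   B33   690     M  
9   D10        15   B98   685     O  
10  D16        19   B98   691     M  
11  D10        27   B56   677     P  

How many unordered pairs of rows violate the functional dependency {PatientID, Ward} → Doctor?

3

(PatientID=D16, Ward=B98): violating pairs (1,10) — 1 pair.
(PatientID=D10, Ward=B33): violating pairs (2,3) — 1 pair.
(PatientID=D16, Ward=B33): violating pairs (6,7) — 1 pair.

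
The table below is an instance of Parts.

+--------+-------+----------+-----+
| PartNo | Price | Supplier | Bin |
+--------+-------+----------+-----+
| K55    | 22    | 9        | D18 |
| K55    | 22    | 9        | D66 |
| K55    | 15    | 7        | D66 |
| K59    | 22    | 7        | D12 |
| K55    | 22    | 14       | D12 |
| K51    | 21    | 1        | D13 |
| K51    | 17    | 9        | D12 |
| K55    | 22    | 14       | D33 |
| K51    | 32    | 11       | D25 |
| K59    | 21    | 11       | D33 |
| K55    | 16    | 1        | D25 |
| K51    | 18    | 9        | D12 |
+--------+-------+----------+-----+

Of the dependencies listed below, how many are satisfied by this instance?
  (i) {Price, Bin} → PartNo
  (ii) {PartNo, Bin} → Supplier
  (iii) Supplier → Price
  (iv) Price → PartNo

(i) {Price, Bin} → PartNo: (Price=22, Bin=D12): 2 rows → PartNo takes values {K59, K55} — violation — fails.
(ii) {PartNo, Bin} → Supplier: (PartNo=K55, Bin=D66): 2 rows → Supplier takes values {9, 7} — violation — fails.
(iii) Supplier → Price: Supplier=9: 4 rows → Price takes values {22, 17, 18} — violation; Supplier=7: 2 rows → Price takes values {15, 22} — violation; Supplier=1: 2 rows → Price takes values {21, 16} — violation; Supplier=11: 2 rows → Price takes values {32, 21} — violation — fails.
(iv) Price → PartNo: Price=22: 5 rows → PartNo takes values {K55, K59} — violation; Price=21: 2 rows → PartNo takes values {K51, K59} — violation — fails.
None of the 4 dependencies hold.

0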